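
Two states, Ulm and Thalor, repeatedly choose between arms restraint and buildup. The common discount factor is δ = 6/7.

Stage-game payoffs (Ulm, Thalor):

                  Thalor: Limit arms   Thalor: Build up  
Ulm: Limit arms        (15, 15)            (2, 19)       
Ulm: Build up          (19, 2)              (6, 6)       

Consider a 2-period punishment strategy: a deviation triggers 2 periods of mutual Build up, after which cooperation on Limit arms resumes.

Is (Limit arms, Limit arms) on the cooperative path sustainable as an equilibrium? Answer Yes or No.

Comparing payoff streams over the 3 periods until play realigns: cooperate → 15(1+δ+…+δ^2); deviate → 19 + 6(δ+…+δ^2).
Cooperation is sustained iff (15−6)(δ+…+δ^2) ≥ 19−15.
δ+…+δ^2 = 6/7·(1−(6/7)^2)/(1−6/7) = 1.5918, and (19−15)/(15−6) = 0.4444.
1.5918 ≥ 0.4444, so cooperation is sustainable.

Yes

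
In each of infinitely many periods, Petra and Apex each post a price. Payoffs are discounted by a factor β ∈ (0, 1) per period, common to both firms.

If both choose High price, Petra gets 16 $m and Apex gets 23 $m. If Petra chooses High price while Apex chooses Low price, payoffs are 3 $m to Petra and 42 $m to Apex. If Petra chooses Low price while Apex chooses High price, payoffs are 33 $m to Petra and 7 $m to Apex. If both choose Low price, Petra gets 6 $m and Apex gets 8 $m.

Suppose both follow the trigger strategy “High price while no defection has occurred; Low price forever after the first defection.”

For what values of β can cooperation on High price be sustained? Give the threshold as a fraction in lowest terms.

Petra: cooperation gives 16 each period; deviation gives 33 once then 6 forever.
  16/(1−β) ≥ 33 + 6β/(1−β) ⇒ β ≥ 17/27.
Apex: cooperation gives 23 each period; deviation gives 42 once then 8 forever.
  β ≥ 19/34.
Both must hold, so the binding constraint is Petra's: β ≥ 17/27.

17/27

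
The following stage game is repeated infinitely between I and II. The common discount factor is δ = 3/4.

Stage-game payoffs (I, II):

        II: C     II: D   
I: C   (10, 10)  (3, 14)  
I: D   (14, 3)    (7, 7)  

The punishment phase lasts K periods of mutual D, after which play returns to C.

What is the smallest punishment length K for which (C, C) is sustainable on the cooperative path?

No profitable deviation requires (10−7)(δ+…+δ^K) ≥ 14−10, i.e. δ+…+δ^K ≥ 4/3 ≈ 1.3333.
With δ = 3/4, the partial sums are K=1: 0.7500, K=2: 1.3125, K=3: 1.7344.
K = 3 is the first length at which the sum reaches 1.3333.

3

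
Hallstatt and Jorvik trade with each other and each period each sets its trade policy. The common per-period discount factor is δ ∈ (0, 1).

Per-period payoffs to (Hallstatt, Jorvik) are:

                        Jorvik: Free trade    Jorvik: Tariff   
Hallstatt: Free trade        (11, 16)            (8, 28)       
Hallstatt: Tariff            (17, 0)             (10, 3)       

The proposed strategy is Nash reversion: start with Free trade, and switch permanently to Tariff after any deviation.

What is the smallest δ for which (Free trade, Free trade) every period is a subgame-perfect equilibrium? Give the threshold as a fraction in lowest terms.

Hallstatt: cooperation gives 11 each period; deviation gives 17 once then 10 forever.
  11/(1−δ) ≥ 17 + 10δ/(1−δ) ⇒ δ ≥ 6/7.
Jorvik: cooperation gives 16 each period; deviation gives 28 once then 3 forever.
  δ ≥ 12/25.
Both must hold, so the binding constraint is Hallstatt's: δ ≥ 6/7.

6/7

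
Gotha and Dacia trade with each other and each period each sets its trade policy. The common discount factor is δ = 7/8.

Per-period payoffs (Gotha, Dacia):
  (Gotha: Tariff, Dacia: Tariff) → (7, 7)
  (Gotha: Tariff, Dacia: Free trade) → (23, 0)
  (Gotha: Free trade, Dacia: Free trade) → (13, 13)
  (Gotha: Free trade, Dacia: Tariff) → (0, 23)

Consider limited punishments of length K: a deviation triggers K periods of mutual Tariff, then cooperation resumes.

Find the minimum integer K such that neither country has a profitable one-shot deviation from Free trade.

3

Need Σ_{k=1}^{K} δ^k ≥ (23−13)/(13−7) = 1.6667 at δ = 7/8.
At K = 2 the sum is 1.6406 < 1.6667; at K = 3 it is 2.3105 ≥ 1.6667.
So the minimum punishment length is K = 3.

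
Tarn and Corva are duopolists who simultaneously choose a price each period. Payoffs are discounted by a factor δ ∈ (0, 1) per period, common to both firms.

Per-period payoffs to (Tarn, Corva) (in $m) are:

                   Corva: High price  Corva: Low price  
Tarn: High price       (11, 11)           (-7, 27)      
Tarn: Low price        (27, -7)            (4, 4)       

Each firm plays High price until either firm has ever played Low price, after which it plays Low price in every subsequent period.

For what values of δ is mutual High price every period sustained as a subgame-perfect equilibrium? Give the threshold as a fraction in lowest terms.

One-period gain from deviating is 27 − 11 = 16. The loss is 11 − 4 = 7 in every subsequent period, with present value 7·δ/(1−δ).
Deviation is unprofitable when 7·δ/(1−δ) ≥ 16, i.e. δ/(1−δ) ≥ 16/7.
Equivalently δ ≥ 16/(16+7) = 16/23.

16/23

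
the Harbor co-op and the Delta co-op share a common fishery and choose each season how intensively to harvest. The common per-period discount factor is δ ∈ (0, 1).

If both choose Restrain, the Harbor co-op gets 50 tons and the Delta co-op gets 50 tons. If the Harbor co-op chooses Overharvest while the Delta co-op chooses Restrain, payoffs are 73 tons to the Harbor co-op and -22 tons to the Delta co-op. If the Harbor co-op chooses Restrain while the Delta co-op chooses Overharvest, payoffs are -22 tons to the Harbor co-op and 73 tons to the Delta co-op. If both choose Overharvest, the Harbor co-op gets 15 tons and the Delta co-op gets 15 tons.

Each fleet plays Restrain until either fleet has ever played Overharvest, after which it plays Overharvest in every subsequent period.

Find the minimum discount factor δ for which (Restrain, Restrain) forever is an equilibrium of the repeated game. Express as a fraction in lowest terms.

One-period gain from deviating is 73 − 50 = 23. The loss is 50 − 15 = 35 in every subsequent period, with present value 35·δ/(1−δ).
Deviation is unprofitable when 35·δ/(1−δ) ≥ 23, i.e. δ/(1−δ) ≥ 23/35.
Equivalently δ ≥ 23/(23+35) = 23/58.

23/58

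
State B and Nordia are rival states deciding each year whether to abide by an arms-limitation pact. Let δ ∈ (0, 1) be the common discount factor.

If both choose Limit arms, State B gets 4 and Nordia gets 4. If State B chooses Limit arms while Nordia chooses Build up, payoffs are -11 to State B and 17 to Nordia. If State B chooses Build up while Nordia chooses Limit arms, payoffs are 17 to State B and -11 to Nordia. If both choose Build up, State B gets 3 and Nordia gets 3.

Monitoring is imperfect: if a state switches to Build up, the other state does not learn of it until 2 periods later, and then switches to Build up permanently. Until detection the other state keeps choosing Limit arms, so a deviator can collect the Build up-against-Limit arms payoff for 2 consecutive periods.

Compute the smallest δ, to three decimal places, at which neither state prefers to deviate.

0.964

The best deviation is to choose Build up for all 2 undetected periods, earning 17 each, then 3 forever once detected.
Deviation value: 17(1−δ^2)/(1−δ) + 3δ^2/(1−δ); cooperation value: 4/(1−δ).
IC: 4 ≥ 17(1−δ^2) + 3δ^2 = 17 − 14δ^2.
So δ^2 ≥ 13/14, giving δ ≥ (13/14)^(1/2) ≈ 0.964.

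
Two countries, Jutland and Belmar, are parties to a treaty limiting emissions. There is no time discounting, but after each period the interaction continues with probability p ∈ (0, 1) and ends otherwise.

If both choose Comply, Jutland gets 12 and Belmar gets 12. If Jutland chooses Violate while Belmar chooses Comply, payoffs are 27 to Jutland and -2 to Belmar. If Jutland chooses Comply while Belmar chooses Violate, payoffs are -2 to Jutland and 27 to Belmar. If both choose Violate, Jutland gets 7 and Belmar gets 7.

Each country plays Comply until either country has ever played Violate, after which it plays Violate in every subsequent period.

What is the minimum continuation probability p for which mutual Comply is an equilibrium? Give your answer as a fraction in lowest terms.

With no time discounting, the continuation probability p plays the role of the discount factor.
Grim-trigger IC: 12/(1−p) ≥ 27 + 7p/(1−p) ⇒ p ≥ (27−12)/(27−7) = 3/4.

3/4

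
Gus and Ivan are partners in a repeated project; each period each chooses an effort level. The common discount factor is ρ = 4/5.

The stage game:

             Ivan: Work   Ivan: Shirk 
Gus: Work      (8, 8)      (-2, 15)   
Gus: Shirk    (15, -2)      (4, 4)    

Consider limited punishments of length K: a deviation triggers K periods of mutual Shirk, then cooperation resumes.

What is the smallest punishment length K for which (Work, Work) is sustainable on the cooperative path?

3

Need Σ_{k=1}^{K} ρ^k ≥ (15−8)/(8−4) = 1.7500 at ρ = 4/5.
At K = 2 the sum is 1.4400 < 1.7500; at K = 3 it is 1.9520 ≥ 1.7500.
So the minimum punishment length is K = 3.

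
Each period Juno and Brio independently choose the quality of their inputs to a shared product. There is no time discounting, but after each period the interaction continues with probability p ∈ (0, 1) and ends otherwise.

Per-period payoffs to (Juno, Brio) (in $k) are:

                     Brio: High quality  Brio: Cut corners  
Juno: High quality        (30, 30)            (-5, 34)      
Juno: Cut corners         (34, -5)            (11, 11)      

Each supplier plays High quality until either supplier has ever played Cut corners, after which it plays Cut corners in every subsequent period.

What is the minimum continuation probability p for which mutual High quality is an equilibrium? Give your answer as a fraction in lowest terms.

4/23

With no time discounting, the continuation probability p plays the role of the discount factor.
Grim-trigger IC: 30/(1−p) ≥ 34 + 11p/(1−p) ⇒ p ≥ (34−30)/(34−11) = 4/23.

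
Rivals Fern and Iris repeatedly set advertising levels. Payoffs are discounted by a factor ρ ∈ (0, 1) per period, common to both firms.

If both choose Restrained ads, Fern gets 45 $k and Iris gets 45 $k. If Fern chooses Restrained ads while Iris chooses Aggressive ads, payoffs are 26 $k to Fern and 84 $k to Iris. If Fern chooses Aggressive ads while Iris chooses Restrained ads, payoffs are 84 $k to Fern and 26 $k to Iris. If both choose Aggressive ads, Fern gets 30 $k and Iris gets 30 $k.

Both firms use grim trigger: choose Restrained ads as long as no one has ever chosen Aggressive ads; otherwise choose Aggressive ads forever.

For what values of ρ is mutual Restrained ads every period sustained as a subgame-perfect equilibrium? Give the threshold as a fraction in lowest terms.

Under grim trigger the critical discount factor is (T−C)/(T−P) with T = 84, C = 45, P = 30.
ρ* = (84−45)/(84−30) = 39/54 = 13/18.

13/18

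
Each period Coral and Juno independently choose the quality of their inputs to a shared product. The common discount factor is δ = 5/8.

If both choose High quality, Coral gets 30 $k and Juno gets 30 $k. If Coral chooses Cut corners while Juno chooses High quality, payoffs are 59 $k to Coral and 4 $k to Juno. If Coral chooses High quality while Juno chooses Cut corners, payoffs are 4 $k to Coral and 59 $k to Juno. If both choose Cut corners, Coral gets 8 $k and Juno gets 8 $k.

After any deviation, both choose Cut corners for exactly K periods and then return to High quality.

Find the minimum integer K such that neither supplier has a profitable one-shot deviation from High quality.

4

No profitable deviation requires (30−8)(δ+…+δ^K) ≥ 59−30, i.e. δ+…+δ^K ≥ 29/22 ≈ 1.3182.
With δ = 5/8, the partial sums are K=1: 0.6250, K=2: 1.0156, K=3: 1.2598, K=4: 1.4124.
K = 4 is the first length at which the sum reaches 1.3182.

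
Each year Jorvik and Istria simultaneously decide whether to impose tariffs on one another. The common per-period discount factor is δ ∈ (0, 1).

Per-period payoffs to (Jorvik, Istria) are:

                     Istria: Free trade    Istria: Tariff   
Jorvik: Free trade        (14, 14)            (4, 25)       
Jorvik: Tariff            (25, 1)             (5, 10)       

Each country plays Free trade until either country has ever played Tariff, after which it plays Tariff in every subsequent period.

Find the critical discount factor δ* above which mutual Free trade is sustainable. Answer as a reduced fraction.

11/15

Jorvik's threshold: (25−14)/(25−5) = 11/20.
Istria's threshold: (25−14)/(25−10) = 11/15.
11/20 < 11/15, so Istria binds and δ* = 11/15.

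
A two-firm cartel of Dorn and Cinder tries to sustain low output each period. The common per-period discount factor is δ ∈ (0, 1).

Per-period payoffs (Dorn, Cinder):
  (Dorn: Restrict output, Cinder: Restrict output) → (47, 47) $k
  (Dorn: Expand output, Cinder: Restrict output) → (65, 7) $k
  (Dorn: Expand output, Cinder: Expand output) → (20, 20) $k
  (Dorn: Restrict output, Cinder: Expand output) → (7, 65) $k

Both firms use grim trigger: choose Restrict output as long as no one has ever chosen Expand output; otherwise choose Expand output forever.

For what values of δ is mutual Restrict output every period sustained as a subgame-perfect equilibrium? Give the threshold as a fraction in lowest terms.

2/5

47/(1−δ) ≥ 65 + 20δ/(1−δ)
47 ≥ 65 − 45δ
δ ≥ 18/45 = 2/5.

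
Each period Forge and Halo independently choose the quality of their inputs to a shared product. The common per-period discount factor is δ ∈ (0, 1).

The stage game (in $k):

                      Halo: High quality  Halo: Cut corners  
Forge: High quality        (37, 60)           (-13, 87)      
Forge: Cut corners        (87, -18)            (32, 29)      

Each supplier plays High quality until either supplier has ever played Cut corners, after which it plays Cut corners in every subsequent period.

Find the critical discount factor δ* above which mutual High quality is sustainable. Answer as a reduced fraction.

10/11

Forge's threshold: (87−37)/(87−32) = 10/11.
Halo's threshold: (87−60)/(87−29) = 27/58.
10/11 > 27/58, so Forge binds and δ* = 10/11.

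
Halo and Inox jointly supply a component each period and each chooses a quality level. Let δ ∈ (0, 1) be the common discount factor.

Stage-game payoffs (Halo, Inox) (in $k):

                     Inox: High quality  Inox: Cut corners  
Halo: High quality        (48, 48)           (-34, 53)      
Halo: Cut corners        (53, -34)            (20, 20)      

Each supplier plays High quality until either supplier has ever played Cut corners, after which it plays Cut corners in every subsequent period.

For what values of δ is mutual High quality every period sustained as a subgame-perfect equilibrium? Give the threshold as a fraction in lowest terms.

5/33

Under grim trigger the critical discount factor is (T−C)/(T−P) with T = 53, C = 48, P = 20.
δ* = (53−48)/(53−20) = 5/33.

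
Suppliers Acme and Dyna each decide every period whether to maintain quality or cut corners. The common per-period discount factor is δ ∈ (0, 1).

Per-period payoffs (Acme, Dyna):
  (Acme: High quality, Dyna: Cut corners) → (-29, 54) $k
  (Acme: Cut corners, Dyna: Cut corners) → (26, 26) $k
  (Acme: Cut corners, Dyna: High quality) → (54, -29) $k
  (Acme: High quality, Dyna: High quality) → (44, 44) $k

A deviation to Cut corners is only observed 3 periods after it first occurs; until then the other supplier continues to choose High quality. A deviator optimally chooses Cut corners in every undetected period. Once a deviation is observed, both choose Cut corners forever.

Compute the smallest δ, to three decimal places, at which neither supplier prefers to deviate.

A deviator earns 54 for 3 periods, then 26 forever; cooperating earns 44 forever. Multiplying the IC by (1−δ):
44 ≥ 54(1−δ^3) + 26δ^3, so 28·δ^3 ≥ 10 and δ^3 ≥ 5/14.
δ ≥ (5/14)^(1/3) ≈ 0.709.

0.709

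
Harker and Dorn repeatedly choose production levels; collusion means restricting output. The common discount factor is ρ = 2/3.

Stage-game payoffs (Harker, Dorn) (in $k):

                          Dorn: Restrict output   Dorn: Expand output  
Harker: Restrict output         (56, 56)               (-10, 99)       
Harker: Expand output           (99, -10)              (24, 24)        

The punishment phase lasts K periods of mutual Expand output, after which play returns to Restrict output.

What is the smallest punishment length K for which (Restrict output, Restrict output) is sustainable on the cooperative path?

3

IC: ρ(1−ρ^K)/(1−ρ) ≥ (99−56)/(56−24) = 43/32.
With ρ = 2/3: need 1 − ρ^K ≥ 43/32·(1−2/3)/(2/3), i.e. ρ^K ≤ 0.3281.
Since (2/3)^2 = 0.4444 and (2/3)^3 = 0.2963, the smallest such K is 3.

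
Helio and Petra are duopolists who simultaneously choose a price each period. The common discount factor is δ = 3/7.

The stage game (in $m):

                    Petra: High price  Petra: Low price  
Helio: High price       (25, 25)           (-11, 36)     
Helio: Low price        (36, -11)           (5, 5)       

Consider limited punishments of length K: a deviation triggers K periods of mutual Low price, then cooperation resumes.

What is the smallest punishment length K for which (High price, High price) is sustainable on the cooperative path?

2

IC: δ(1−δ^K)/(1−δ) ≥ (36−25)/(25−5) = 11/20.
With δ = 3/7: need 1 − δ^K ≥ 11/20·(1−3/7)/(3/7), i.e. δ^K ≤ 0.2667.
Since (3/7)^1 = 0.4286 and (3/7)^2 = 0.1837, the smallest such K is 2.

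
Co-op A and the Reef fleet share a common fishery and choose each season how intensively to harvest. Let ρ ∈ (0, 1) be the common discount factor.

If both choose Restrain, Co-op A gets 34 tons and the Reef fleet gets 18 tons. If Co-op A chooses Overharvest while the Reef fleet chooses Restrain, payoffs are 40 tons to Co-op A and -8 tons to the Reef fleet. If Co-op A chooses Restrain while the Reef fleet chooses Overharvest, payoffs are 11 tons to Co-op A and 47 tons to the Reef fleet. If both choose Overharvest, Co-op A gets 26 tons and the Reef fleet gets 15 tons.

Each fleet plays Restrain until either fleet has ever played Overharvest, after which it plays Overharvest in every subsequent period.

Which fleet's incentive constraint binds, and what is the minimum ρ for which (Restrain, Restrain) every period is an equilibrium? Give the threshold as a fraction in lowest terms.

the Reef fleet; ρ ≥ 29/32

For Co-op A: deviation gain 40−34 = 6, per-period punishment loss 34−26 = 8. IC gives ρ ≥ 6/14 = 3/7.
For the Reef fleet: gain 29, loss 3 per period, so ρ ≥ 29/32.
The tighter constraint is the Reef fleet's, so cooperation needs ρ ≥ 29/32.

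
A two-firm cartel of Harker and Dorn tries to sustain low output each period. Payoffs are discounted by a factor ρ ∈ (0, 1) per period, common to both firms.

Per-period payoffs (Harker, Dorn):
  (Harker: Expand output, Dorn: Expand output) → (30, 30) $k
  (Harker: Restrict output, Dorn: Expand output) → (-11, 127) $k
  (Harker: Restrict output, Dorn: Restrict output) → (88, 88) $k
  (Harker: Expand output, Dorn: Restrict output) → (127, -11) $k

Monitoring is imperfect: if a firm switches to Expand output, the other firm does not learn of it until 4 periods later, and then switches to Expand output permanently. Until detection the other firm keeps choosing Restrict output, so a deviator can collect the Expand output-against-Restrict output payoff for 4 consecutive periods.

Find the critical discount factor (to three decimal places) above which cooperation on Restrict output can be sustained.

0.796

Deviating for the 4 undetected periods gains 127−88 = 39 per period over cooperation, then loses 88−30 = 58 per period forever once punishment starts.
Gain: 39(1 + ρ + … + ρ^3); loss: 58·ρ^4/(1−ρ).
No profitable deviation ⇔ 39(1−ρ^4) ≤ 58·ρ^4, i.e. ρ^4 ≥ 39/(39+58) = 39/97.
Hence ρ ≥ (39/97)^(1/4) ≈ 0.796.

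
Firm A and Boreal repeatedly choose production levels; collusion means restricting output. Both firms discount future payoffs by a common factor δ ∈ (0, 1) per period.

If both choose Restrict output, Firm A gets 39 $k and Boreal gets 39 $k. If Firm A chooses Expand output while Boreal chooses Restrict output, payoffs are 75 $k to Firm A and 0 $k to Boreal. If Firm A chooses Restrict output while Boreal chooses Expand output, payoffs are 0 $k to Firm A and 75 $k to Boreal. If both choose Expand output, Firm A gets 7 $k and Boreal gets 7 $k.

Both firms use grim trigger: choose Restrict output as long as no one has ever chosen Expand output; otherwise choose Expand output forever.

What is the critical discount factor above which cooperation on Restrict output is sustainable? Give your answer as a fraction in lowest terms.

9/17

One-period gain from deviating is 75 − 39 = 36. The loss is 39 − 7 = 32 in every subsequent period, with present value 32·δ/(1−δ).
Deviation is unprofitable when 32·δ/(1−δ) ≥ 36, i.e. δ/(1−δ) ≥ 9/8.
Equivalently δ ≥ 36/(36+32) = 9/17.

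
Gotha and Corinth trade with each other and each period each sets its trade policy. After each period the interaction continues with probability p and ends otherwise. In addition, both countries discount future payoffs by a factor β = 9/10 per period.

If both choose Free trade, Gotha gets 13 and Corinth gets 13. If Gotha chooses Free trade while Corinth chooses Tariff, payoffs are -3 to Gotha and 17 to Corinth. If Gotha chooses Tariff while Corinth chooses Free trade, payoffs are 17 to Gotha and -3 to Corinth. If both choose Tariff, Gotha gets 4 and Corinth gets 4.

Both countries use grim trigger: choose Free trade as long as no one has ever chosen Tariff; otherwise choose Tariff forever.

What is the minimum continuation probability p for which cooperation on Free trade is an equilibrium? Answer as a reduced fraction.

With continuation probability p and discount β, the effective per-period discount factor is βp.
Grim-trigger IC: βp ≥ (17−13)/(17−4) = 4/13.
So p ≥ (4/13)/(9/10) = 40/117.

40/117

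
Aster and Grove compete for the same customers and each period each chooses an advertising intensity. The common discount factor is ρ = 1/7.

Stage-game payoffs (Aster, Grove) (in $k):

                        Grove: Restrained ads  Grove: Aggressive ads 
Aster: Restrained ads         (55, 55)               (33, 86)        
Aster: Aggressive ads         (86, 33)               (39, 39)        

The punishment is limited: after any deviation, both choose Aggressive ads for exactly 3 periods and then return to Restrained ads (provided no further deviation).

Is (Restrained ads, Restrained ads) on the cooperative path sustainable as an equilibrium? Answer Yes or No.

IC: ρ+…+ρ^3 ≥ (86−55)/(55−39) = 31/16.
At ρ = 1/7: partial sum = 0.1662 < 1.9375. Cooperation not sustainable.

No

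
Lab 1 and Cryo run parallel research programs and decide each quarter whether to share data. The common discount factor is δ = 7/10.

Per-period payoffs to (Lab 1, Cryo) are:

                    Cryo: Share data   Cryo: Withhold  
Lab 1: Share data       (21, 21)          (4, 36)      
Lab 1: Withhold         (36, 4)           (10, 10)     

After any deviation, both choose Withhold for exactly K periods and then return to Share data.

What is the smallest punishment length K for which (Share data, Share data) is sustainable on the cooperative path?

No profitable deviation requires (21−10)(δ+…+δ^K) ≥ 36−21, i.e. δ+…+δ^K ≥ 15/11 ≈ 1.3636.
With δ = 7/10, the partial sums are K=1: 0.7000, K=2: 1.1900, K=3: 1.5330.
K = 3 is the first length at which the sum reaches 1.3636.

3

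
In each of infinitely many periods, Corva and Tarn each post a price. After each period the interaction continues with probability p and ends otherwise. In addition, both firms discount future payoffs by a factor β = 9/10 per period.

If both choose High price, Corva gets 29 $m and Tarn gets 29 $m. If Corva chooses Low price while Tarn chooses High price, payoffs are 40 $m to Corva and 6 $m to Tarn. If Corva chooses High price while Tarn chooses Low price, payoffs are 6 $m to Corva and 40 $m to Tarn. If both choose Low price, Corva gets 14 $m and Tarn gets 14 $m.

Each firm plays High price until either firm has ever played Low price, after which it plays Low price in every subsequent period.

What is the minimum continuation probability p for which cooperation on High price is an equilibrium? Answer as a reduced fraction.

55/117

Expected continuation weight on next period's payoff is β·p = 9/10·p, which plays the role of the discount factor.
Cooperation requires 9/10·p ≥ (40−29)/(40−14) = 11/26, hence p ≥ 55/117.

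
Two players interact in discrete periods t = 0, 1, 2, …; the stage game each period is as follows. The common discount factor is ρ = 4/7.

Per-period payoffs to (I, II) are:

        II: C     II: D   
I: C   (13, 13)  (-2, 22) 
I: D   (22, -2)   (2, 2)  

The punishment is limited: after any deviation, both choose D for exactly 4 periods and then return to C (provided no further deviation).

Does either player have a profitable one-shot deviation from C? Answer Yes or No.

No

A one-shot deviation gives 22 now, then 2 for 4 periods, then back to 13.
Gain from deviating: (22−13) today; loss: (13−2) in each of the next 4 periods.
No-deviation condition: (13−2)(ρ+…+ρ^4) ≥ 22−13, i.e. ρ+…+ρ^4 ≥ 9/11.
At ρ = 4/7: ρ+…+ρ^4 = 1.1912 ≥ 0.8182.
So cooperation is sustainable.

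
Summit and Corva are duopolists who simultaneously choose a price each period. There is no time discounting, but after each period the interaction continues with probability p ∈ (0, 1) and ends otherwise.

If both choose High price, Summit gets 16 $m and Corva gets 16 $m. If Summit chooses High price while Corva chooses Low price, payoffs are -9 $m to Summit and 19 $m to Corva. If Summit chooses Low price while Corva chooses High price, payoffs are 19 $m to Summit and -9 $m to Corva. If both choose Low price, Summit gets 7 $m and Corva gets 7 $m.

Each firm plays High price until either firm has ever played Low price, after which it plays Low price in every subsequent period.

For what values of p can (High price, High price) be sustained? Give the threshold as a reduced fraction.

Expected cooperation value is 16 + p·16 + p²·16 + … = 16/(1−p); deviation gives 19 + p·7/(1−p).
16 ≥ 19(1−p) + 7p ⇒ 12p ≥ 3 ⇒ p ≥ 3/12 = 1/4.

1/4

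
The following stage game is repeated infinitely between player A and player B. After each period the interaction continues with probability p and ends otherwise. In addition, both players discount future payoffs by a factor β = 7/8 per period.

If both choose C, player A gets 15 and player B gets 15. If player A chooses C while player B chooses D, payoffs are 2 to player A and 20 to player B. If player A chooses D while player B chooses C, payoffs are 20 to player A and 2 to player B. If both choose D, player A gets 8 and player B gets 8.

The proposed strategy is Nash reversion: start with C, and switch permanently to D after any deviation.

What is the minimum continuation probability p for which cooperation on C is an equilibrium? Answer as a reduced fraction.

Expected continuation weight on next period's payoff is β·p = 7/8·p, which plays the role of the discount factor.
Cooperation requires 7/8·p ≥ (20−15)/(20−8) = 5/12, hence p ≥ 10/21.

10/21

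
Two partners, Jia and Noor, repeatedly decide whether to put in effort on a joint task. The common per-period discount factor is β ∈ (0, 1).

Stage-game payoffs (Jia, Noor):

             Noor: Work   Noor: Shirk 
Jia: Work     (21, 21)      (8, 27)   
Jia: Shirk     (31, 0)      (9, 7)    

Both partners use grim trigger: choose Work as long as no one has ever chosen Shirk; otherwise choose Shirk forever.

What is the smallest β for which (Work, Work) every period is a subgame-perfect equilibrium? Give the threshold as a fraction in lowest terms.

5/11

Jia's threshold: (31−21)/(31−9) = 5/11.
Noor's threshold: (27−21)/(27−7) = 3/10.
5/11 > 3/10, so Jia binds and β* = 5/11.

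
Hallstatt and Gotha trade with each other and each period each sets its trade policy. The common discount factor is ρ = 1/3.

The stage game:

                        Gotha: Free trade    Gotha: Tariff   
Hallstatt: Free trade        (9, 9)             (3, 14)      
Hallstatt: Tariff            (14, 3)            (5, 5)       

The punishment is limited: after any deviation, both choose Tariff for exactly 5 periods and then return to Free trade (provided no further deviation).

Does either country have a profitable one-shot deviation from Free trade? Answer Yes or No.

A one-shot deviation gives 14 now, then 5 for 5 periods, then back to 9.
Gain from deviating: (14−9) today; loss: (9−5) in each of the next 5 periods.
No-deviation condition: (9−5)(ρ+…+ρ^5) ≥ 14−9, i.e. ρ+…+ρ^5 ≥ 5/4.
At ρ = 1/3: ρ+…+ρ^5 = 0.4979 < 1.2500.
So cooperation is not sustainable.

Yes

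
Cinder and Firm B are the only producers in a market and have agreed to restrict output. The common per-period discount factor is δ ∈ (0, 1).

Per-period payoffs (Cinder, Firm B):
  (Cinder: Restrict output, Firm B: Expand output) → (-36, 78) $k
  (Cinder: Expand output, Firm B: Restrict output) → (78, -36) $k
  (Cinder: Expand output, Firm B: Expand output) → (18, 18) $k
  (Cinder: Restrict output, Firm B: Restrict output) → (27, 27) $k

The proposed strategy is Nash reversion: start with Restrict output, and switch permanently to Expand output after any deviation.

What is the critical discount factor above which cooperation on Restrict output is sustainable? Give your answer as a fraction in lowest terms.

17/20

One-period gain from deviating is 78 − 27 = 51. The loss is 27 − 18 = 9 in every subsequent period, with present value 9·δ/(1−δ).
Deviation is unprofitable when 9·δ/(1−δ) ≥ 51, i.e. δ/(1−δ) ≥ 17/3.
Equivalently δ ≥ 51/(51+9) = 17/20.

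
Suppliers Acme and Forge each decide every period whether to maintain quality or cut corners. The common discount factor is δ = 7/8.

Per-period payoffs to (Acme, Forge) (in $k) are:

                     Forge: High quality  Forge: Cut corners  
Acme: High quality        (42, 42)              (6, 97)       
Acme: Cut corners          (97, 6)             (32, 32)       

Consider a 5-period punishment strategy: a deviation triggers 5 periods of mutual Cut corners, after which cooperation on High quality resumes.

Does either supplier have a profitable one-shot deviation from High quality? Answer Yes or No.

IC: δ+…+δ^5 ≥ (97−42)/(42−32) = 11/2.
At δ = 7/8: partial sum = 3.4096 < 5.5000. Cooperation not sustainable.

Yes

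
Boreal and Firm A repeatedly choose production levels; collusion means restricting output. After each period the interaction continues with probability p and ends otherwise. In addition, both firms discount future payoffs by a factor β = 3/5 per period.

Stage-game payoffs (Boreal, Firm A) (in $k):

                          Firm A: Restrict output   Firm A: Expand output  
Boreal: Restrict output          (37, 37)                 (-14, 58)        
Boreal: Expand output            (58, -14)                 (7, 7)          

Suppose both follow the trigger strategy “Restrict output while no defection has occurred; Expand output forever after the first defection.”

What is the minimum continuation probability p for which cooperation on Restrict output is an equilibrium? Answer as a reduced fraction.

35/51

Expected continuation weight on next period's payoff is β·p = 3/5·p, which plays the role of the discount factor.
Cooperation requires 3/5·p ≥ (58−37)/(58−7) = 7/17, hence p ≥ 35/51.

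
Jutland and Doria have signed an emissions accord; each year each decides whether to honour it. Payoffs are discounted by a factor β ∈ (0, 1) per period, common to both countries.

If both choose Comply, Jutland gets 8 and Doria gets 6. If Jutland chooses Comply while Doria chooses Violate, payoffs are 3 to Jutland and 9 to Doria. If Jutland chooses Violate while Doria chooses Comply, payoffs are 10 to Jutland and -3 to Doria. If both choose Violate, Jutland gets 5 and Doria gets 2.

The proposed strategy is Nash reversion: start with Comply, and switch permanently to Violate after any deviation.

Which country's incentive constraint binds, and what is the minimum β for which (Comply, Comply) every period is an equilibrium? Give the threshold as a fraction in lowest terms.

Jutland's threshold: (10−8)/(10−5) = 2/5.
Doria's threshold: (9−6)/(9−2) = 3/7.
2/5 < 3/7, so Doria binds and β* = 3/7.

Doria; β ≥ 3/7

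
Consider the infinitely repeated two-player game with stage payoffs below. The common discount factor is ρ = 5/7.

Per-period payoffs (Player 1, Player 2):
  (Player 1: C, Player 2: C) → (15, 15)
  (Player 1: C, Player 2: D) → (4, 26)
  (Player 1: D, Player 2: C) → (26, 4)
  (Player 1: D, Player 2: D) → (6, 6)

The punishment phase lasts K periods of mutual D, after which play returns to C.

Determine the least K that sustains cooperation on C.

No profitable deviation requires (15−6)(ρ+…+ρ^K) ≥ 26−15, i.e. ρ+…+ρ^K ≥ 11/9 ≈ 1.2222.
With ρ = 5/7, the partial sums are K=1: 0.7143, K=2: 1.2245.
K = 2 is the first length at which the sum reaches 1.2222.

2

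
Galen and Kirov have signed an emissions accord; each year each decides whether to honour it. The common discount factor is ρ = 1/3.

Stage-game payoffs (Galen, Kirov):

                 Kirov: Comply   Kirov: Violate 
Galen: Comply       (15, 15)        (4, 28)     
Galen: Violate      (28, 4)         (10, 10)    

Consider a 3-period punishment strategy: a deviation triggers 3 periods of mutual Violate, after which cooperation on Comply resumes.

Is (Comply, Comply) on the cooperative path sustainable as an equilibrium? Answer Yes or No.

No

Comparing payoff streams over the 4 periods until play realigns: cooperate → 15(1+ρ+…+ρ^3); deviate → 28 + 10(ρ+…+ρ^3).
Cooperation is sustained iff (15−10)(ρ+…+ρ^3) ≥ 28−15.
ρ+…+ρ^3 = 1/3·(1−(1/3)^3)/(1−1/3) = 0.4815, and (28−15)/(15−10) = 2.6000.
0.4815 < 2.6000, so cooperation is not sustainable.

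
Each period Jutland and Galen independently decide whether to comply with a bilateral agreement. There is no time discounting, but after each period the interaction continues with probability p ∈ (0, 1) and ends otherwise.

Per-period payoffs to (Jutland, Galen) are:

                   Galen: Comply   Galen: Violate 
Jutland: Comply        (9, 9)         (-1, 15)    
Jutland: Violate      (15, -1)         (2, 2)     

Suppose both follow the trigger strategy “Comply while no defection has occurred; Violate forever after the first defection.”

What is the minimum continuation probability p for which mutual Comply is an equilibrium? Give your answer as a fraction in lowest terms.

With no time discounting, the continuation probability p plays the role of the discount factor.
Grim-trigger IC: 9/(1−p) ≥ 15 + 2p/(1−p) ⇒ p ≥ (15−9)/(15−2) = 6/13.

6/13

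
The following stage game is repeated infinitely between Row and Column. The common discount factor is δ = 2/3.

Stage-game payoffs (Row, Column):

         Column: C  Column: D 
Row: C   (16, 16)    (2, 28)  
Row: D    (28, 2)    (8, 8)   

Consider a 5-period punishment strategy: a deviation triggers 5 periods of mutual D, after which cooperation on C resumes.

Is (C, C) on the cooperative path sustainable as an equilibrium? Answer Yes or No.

Yes

Comparing payoff streams over the 6 periods until play realigns: cooperate → 16(1+δ+…+δ^5); deviate → 28 + 8(δ+…+δ^5).
Cooperation is sustained iff (16−8)(δ+…+δ^5) ≥ 28−16.
δ+…+δ^5 = 2/3·(1−(2/3)^5)/(1−2/3) = 1.7366, and (28−16)/(16−8) = 1.5000.
1.7366 ≥ 1.5000, so cooperation is sustainable.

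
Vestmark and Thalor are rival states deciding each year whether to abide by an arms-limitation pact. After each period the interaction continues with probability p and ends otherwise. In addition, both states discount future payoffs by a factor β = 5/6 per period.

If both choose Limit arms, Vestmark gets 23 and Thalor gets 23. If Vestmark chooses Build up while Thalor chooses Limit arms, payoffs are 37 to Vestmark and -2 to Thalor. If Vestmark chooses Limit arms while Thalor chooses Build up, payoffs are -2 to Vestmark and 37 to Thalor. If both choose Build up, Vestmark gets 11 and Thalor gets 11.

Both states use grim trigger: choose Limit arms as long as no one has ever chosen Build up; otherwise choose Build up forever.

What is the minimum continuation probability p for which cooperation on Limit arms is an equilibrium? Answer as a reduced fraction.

Expected continuation weight on next period's payoff is β·p = 5/6·p, which plays the role of the discount factor.
Cooperation requires 5/6·p ≥ (37−23)/(37−11) = 7/13, hence p ≥ 42/65.

42/65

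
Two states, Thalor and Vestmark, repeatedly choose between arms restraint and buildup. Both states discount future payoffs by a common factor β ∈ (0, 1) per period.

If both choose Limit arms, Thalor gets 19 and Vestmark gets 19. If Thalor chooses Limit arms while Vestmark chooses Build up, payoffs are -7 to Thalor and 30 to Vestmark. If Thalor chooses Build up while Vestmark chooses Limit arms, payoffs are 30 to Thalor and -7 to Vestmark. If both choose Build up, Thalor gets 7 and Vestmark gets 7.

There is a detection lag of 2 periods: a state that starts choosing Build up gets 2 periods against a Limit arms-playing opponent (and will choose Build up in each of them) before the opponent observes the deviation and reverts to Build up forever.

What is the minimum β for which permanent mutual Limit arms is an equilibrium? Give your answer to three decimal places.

Deviating for the 2 undetected periods gains 30−19 = 11 per period over cooperation, then loses 19−7 = 12 per period forever once punishment starts.
Gain: 11(1 + β + … + β^1); loss: 12·β^2/(1−β).
No profitable deviation ⇔ 11(1−β^2) ≤ 12·β^2, i.e. β^2 ≥ 11/(11+12) = 11/23.
Hence β ≥ (11/23)^(1/2) ≈ 0.692.

0.692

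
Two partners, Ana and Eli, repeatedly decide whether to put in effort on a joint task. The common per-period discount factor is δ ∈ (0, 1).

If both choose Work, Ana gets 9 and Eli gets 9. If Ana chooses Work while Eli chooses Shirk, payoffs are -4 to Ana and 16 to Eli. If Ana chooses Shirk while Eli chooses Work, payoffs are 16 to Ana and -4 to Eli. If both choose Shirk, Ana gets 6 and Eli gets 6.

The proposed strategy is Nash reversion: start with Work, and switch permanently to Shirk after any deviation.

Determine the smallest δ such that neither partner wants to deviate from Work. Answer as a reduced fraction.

7/10

Under grim trigger the critical discount factor is (T−C)/(T−P) with T = 16, C = 9, P = 6.
δ* = (16−9)/(16−6) = 7/10.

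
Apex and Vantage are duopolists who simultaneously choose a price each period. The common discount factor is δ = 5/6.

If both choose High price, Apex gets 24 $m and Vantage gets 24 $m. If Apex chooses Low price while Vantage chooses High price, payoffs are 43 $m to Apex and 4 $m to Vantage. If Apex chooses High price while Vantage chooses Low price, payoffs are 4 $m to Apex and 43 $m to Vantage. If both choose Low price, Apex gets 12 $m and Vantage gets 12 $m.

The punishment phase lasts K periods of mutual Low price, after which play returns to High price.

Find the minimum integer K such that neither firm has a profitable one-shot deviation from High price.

3

Need Σ_{k=1}^{K} δ^k ≥ (43−24)/(24−12) = 1.5833 at δ = 5/6.
At K = 2 the sum is 1.5278 < 1.5833; at K = 3 it is 2.1065 ≥ 1.5833.
So the minimum punishment length is K = 3.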